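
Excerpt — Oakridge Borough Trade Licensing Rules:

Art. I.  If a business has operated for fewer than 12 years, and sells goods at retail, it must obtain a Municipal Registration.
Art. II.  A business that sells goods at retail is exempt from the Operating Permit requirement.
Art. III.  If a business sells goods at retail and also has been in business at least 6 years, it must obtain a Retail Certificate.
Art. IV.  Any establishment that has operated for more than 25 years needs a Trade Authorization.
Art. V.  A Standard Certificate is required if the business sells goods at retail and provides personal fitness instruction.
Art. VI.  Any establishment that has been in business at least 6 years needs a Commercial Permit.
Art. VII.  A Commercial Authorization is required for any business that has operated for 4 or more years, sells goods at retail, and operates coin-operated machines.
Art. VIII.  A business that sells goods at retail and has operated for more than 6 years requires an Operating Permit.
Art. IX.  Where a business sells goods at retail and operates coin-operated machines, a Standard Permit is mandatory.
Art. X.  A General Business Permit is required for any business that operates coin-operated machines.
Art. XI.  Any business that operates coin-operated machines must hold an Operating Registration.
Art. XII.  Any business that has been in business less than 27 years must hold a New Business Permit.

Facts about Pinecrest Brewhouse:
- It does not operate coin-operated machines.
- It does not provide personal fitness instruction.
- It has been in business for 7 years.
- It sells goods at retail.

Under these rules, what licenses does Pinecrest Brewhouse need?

Commercial Permit, Municipal Registration, New Business Permit, Retail Certificate

Art. I. years in business 7 < 12; sells goods at retail → Municipal Registration required.
Art. II. sells goods at retail → exempt from Operating Permit.
Art. III. sells goods at retail; years in business 7 ≥ 6 → Retail Certificate required.
Art. IV. years in business 7 ≤ 25 → Trade Authorization not required.
Art. V. sells goods at retail; does not provide personal fitness instruction → Standard Certificate not required.
Art. VI. years in business 7 ≥ 6 → Commercial Permit required.
Art. VII. years in business 7 ≥ 4; sells goods at retail; does not operate coin-operated machines → Commercial Authorization not required.
Art. VIII. sells goods at retail; years in business 7 > 6 → Operating Permit required.
Art. IX. sells goods at retail; does not operate coin-operated machines → Standard Permit not required.
Art. X. does not operate coin-operated machines → General Business Permit not required.
Art. XI. does not operate coin-operated machines → Operating Registration not required.
Art. XII. years in business 7 < 27 → New Business Permit required.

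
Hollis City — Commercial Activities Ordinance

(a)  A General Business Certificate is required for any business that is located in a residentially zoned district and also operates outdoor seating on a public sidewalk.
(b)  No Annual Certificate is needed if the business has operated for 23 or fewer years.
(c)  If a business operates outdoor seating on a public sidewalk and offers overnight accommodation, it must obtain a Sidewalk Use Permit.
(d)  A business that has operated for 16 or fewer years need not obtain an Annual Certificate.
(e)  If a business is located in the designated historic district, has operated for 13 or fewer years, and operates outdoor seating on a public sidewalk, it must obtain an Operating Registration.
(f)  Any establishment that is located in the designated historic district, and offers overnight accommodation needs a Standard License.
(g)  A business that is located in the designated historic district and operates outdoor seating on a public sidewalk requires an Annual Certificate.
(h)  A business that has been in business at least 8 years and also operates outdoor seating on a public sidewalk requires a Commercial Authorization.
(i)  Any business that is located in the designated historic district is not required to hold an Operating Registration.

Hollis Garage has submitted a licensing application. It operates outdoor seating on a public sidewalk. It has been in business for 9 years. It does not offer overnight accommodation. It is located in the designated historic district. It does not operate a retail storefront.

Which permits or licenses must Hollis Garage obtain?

(a) is located in the designated historic district (not: is located in a residentially zoned district); operates outdoor seating on a public sidewalk → General Business Certificate not required.
(b) years in business 9 ≤ 23 → exempt from Annual Certificate.
(c) operates outdoor seating on a public sidewalk; does not offer overnight accommodation → Sidewalk Use Permit not required.
(d) years in business 9 ≤ 16 → exempt from Annual Certificate.
(e) is located in the designated historic district; years in business 9 ≤ 13; operates outdoor seating on a public sidewalk → Operating Registration required.
(f) is located in the designated historic district; does not offer overnight accommodation → Standard License not required.
(g) is located in the designated historic district; operates outdoor seating on a public sidewalk → Annual Certificate required.
(h) years in business 9 ≥ 8; operates outdoor seating on a public sidewalk → Commercial Authorization required.
(i) is located in the designated historic district → exempt from Operating Registration.

Commercial Authorization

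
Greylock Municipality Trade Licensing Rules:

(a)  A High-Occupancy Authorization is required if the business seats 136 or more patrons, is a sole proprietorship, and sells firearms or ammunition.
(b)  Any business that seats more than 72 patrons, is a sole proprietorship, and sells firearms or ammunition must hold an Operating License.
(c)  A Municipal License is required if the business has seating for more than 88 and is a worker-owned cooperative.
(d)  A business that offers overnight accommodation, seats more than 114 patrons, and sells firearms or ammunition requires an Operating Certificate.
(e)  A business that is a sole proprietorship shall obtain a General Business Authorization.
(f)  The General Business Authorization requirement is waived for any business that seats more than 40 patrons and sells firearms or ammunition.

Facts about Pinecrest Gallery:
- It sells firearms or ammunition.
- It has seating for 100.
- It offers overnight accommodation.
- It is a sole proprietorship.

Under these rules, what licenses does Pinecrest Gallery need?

Operating License

(a) seating 100 < 136; is a sole proprietorship; sells firearms or ammunition → High-Occupancy Authorization not required.
(b) seating 100 > 72; is a sole proprietorship; sells firearms or ammunition → Operating License required.
(c) seating 100 > 88; is a sole proprietorship (not: is a worker-owned cooperative) → Municipal License not required.
(d) offers overnight accommodation; seating 100 ≤ 114; sells firearms or ammunition → Operating Certificate not required.
(e) is a sole proprietorship → General Business Authorization required.
(f) seating 100 > 40; sells firearms or ammunition → exempt from General Business Authorization.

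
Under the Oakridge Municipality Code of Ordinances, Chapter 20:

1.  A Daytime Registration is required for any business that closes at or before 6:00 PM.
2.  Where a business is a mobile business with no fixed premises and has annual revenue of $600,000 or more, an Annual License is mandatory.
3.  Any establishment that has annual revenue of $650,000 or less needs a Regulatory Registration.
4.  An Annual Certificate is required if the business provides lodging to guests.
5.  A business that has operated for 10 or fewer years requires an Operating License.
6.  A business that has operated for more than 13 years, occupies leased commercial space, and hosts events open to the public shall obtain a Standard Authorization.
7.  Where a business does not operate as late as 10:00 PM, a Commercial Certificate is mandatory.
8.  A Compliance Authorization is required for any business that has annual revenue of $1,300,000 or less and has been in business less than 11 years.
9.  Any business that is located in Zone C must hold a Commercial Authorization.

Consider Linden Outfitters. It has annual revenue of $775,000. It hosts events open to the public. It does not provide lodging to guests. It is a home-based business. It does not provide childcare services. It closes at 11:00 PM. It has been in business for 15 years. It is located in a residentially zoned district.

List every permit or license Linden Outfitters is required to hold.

1. closes 11:00 PM, after 6:00 PM → Daytime Registration not required.
2. is a home-based business (not: is a mobile business with no fixed premises); revenue $775,000 ≥ $600,000 → Annual License not required.
3. revenue $775,000 > $650,000 → Regulatory Registration not required.
4. does not provide lodging to guests → Annual Certificate not required.
5. years in business 15 > 10 → Operating License not required.
6. years in business 15 > 13; is a home-based business (not: occupies leased commercial space); hosts events open to the public → Standard Authorization not required.
7. closes 11:00 PM, after 10:00 PM → Commercial Certificate not required.
8. revenue $775,000 ≤ $1,300,000; years in business 15 ≥ 11 → Compliance Authorization not required.
9. is located in a residentially zoned district (not: is located in Zone C) → Commercial Authorization not required.

None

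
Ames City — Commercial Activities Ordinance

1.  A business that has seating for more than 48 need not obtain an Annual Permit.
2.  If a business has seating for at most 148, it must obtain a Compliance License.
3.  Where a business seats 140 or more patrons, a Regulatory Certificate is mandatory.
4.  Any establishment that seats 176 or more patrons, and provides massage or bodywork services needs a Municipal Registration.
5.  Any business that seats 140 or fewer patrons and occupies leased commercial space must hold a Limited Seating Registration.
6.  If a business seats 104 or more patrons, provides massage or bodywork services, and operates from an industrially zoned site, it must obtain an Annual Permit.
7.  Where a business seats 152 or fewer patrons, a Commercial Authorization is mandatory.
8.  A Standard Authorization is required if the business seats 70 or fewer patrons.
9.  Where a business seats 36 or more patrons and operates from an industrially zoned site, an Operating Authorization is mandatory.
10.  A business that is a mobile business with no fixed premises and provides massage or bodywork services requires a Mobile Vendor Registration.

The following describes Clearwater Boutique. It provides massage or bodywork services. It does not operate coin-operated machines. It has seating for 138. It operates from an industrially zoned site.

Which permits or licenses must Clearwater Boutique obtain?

1. seating 138 > 48 → exempt from Annual Permit.
2. seating 138 ≤ 148 → Compliance License required.
3. seating 138 < 140 → Regulatory Certificate not required.
4. seating 138 < 176; provides massage or bodywork services → Municipal Registration not required.
5. seating 138 ≤ 140; operates from an industrially zoned site (not: occupies leased commercial space) → Limited Seating Registration not required.
6. seating 138 ≥ 104; provides massage or bodywork services; operates from an industrially zoned site → Annual Permit required.
7. seating 138 ≤ 152 → Commercial Authorization required.
8. seating 138 > 70 → Standard Authorization not required.
9. seating 138 ≥ 36; operates from an industrially zoned site → Operating Authorization required.
10. operates from an industrially zoned site (not: is a mobile business with no fixed premises); provides massage or bodywork services → Mobile Vendor Registration not required.

Commercial Authorization, Compliance License, Operating Authorization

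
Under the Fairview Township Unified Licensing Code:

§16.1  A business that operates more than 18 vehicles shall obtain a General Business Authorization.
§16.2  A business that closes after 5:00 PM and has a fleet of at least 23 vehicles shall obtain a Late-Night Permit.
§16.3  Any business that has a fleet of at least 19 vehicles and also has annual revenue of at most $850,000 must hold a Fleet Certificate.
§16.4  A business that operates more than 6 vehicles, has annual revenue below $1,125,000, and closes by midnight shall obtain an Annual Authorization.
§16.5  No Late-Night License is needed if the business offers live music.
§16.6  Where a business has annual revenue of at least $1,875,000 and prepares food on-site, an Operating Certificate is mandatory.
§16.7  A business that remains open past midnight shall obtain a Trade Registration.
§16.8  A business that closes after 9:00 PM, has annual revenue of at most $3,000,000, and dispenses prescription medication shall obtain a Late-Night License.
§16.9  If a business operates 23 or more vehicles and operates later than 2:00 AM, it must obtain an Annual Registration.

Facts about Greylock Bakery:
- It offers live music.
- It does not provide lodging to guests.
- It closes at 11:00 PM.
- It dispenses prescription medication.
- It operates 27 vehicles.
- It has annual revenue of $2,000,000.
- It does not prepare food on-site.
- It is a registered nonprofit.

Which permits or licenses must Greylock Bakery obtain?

§16.1 vehicles 27 > 18 → General Business Authorization required.
§16.2 closes 11:00 PM, after 5:00 PM; vehicles 27 ≥ 23 → Late-Night Permit required.
§16.3 vehicles 27 ≥ 19; revenue $2,000,000 > $850,000 → Fleet Certificate not required.
§16.4 vehicles 27 > 6; revenue $2,000,000 ≥ $1,125,000; closes 11:00 PM, at/before midnight → Annual Authorization not required.
§16.5 offers live music → exempt from Late-Night License.
§16.6 revenue $2,000,000 ≥ $1,875,000; does not prepare food on-site → Operating Certificate not required.
§16.7 closes 11:00 PM, at/before midnight → Trade Registration not required.
§16.8 closes 11:00 PM, after 9:00 PM; revenue $2,000,000 ≤ $3,000,000; dispenses prescription medication → Late-Night License required.
§16.9 vehicles 27 ≥ 23; closes 11:00 PM, at/before 2:00 AM → Annual Registration not required.

General Business Authorization, Late-Night Permit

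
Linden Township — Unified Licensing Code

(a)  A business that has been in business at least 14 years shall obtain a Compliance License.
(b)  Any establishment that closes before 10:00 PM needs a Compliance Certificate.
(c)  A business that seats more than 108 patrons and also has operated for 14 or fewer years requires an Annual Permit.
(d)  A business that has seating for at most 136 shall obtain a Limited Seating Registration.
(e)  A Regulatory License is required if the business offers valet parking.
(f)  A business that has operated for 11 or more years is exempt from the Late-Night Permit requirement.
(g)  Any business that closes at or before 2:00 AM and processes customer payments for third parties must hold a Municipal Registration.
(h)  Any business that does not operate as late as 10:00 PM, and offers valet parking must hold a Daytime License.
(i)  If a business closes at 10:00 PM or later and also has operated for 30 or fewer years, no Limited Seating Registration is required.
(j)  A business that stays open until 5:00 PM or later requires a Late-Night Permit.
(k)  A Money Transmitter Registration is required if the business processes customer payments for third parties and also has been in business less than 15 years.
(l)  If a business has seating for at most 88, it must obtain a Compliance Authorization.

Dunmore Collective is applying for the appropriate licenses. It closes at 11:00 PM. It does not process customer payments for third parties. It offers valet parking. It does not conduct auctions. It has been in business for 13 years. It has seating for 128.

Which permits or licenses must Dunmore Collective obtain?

(a) years in business 13 < 14 → Compliance License not required.
(b) closes 11:00 PM, after 10:00 PM → Compliance Certificate not required.
(c) seating 128 > 108; years in business 13 ≤ 14 → Annual Permit required.
(d) seating 128 ≤ 136 → Limited Seating Registration required.
(e) offers valet parking → Regulatory License required.
(f) years in business 13 ≥ 11 → exempt from Late-Night Permit.
(g) closes 11:00 PM, at/before 2:00 AM; does not process customer payments for third parties → Municipal Registration not required.
(h) closes 11:00 PM, after 10:00 PM; offers valet parking → Daytime License not required.
(i) closes 11:00 PM, after 10:00 PM; years in business 13 ≤ 30 → exempt from Limited Seating Registration.
(j) closes 11:00 PM, after 5:00 PM → Late-Night Permit required.
(k) does not process customer payments for third parties; years in business 13 < 15 → Money Transmitter Registration not required.
(l) seating 128 > 88 → Compliance Authorization not required.

Annual Permit, Regulatory License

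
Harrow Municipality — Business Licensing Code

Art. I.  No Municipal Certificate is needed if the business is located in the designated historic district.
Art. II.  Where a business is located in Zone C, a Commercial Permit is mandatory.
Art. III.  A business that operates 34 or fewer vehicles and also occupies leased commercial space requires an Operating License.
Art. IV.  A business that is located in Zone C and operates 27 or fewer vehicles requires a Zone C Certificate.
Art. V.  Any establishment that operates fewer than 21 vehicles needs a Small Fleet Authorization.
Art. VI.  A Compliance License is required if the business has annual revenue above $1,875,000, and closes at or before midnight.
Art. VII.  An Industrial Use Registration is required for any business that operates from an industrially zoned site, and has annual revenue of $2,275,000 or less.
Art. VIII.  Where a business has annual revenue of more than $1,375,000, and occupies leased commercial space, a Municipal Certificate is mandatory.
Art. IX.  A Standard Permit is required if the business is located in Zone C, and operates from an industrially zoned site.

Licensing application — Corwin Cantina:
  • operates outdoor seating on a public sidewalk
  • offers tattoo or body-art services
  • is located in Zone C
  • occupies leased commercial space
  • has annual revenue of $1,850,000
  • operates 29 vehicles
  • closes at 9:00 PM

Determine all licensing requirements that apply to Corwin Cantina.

Commercial Permit, Municipal Certificate, Operating License

Art. I. is located in Zone C (not: is located in the designated historic district) → Municipal Certificate exemption does not apply.
Art. II. is located in Zone C → Commercial Permit required.
Art. III. vehicles 29 ≤ 34; occupies leased commercial space → Operating License required.
Art. IV. is located in Zone C; vehicles 29 > 27 → Zone C Certificate not required.
Art. V. vehicles 29 ≥ 21 → Small Fleet Authorization not required.
Art. VI. revenue $1,850,000 ≤ $1,875,000; closes 9:00 PM, at/before midnight → Compliance License not required.
Art. VII. occupies leased commercial space (not: operates from an industrially zoned site); revenue $1,850,000 ≤ $2,275,000 → Industrial Use Registration not required.
Art. VIII. revenue $1,850,000 > $1,375,000; occupies leased commercial space → Municipal Certificate required.
Art. IX. is located in Zone C; occupies leased commercial space (not: operates from an industrially zoned site) → Standard Permit not required.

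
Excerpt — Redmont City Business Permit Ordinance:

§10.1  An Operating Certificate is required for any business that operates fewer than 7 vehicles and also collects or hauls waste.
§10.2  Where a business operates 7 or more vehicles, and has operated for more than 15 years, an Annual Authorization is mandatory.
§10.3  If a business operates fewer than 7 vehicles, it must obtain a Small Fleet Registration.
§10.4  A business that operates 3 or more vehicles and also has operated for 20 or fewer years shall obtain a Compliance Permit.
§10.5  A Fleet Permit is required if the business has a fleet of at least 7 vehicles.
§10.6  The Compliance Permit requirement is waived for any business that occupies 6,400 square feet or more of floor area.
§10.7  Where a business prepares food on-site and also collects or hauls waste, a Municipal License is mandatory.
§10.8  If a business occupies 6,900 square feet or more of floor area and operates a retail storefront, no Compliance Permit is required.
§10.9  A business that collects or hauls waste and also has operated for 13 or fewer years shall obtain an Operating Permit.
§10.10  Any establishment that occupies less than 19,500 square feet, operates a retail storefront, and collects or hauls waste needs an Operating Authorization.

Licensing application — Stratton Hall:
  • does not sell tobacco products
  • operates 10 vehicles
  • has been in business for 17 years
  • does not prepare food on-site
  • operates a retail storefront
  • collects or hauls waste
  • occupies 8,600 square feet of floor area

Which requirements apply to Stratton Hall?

Annual Authorization, Fleet Permit, Operating Authorization

§10.1 vehicles 10 ≥ 7; collects or hauls waste → Operating Certificate not required.
§10.2 vehicles 10 ≥ 7; years in business 17 > 15 → Annual Authorization required.
§10.3 vehicles 10 ≥ 7 → Small Fleet Registration not required.
§10.4 vehicles 10 ≥ 3; years in business 17 ≤ 20 → Compliance Permit required.
§10.5 vehicles 10 ≥ 7 → Fleet Permit required.
§10.6 floor area 8,600 square feet ≥ 6,400 square feet → exempt from Compliance Permit.
§10.7 does not prepare food on-site; collects or hauls waste → Municipal License not required.
§10.8 floor area 8,600 square feet ≥ 6,900 square feet; operates a retail storefront → exempt from Compliance Permit.
§10.9 collects or hauls waste; years in business 17 > 13 → Operating Permit not required.
§10.10 floor area 8,600 square feet < 19,500 square feet; operates a retail storefront; collects or hauls waste → Operating Authorization required.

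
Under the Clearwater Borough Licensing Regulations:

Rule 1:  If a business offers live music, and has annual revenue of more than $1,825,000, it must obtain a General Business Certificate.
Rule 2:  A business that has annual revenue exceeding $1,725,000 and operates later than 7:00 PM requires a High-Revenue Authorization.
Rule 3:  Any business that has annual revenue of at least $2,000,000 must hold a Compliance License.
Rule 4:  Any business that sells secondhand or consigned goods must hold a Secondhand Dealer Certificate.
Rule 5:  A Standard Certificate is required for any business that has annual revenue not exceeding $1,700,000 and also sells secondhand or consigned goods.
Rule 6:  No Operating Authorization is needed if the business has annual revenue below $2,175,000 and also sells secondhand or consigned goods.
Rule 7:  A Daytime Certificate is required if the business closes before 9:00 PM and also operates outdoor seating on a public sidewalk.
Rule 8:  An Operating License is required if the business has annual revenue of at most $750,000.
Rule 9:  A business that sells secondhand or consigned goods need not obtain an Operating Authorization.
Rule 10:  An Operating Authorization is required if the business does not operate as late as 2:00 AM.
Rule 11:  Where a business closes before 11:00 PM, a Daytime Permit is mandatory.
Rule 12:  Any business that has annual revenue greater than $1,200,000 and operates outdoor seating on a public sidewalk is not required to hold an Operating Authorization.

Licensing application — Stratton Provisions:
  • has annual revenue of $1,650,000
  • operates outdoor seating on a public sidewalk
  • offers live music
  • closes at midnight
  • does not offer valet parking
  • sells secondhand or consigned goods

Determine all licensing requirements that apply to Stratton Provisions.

Rule 1: offers live music; revenue $1,650,000 ≤ $1,825,000 → General Business Certificate not required.
Rule 2: revenue $1,650,000 ≤ $1,725,000; closes midnight, after 7:00 PM → High-Revenue Authorization not required.
Rule 3: revenue $1,650,000 < $2,000,000 → Compliance License not required.
Rule 4: sells secondhand or consigned goods → Secondhand Dealer Certificate required.
Rule 5: revenue $1,650,000 ≤ $1,700,000; sells secondhand or consigned goods → Standard Certificate required.
Rule 6: revenue $1,650,000 < $2,175,000; sells secondhand or consigned goods → exempt from Operating Authorization.
Rule 7: closes midnight, after 9:00 PM; operates outdoor seating on a public sidewalk → Daytime Certificate not required.
Rule 8: revenue $1,650,000 > $750,000 → Operating License not required.
Rule 9: sells secondhand or consigned goods → exempt from Operating Authorization.
Rule 10: closes midnight, at/before 2:00 AM → Operating Authorization required.
Rule 11: closes midnight, after 11:00 PM → Daytime Permit not required.
Rule 12: revenue $1,650,000 > $1,200,000; operates outdoor seating on a public sidewalk → exempt from Operating Authorization.

Secondhand Dealer Certificate, Standard Certificate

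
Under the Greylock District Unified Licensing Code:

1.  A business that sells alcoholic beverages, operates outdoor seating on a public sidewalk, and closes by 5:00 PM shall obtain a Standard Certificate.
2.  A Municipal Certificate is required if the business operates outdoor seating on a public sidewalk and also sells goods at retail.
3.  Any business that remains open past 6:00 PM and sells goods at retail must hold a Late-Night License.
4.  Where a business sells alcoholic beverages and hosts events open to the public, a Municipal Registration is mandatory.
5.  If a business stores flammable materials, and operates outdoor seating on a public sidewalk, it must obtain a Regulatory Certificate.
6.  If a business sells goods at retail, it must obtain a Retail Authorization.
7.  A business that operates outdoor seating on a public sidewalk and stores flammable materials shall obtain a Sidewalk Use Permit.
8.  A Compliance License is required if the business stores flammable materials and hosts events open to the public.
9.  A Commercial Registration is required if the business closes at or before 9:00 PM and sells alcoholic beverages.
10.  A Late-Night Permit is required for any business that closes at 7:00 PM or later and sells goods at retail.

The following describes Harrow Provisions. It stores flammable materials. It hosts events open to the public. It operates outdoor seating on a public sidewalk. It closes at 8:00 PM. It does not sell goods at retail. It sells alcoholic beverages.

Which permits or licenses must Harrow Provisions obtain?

Commercial Registration, Compliance License, Municipal Registration, Regulatory Certificate, Sidewalk Use Permit

1. sells alcoholic beverages; operates outdoor seating on a public sidewalk; closes 8:00 PM, after 5:00 PM → Standard Certificate not required.
2. operates outdoor seating on a public sidewalk; does not sell goods at retail → Municipal Certificate not required.
3. closes 8:00 PM, after 6:00 PM; does not sell goods at retail → Late-Night License not required.
4. sells alcoholic beverages; hosts events open to the public → Municipal Registration required.
5. stores flammable materials; operates outdoor seating on a public sidewalk → Regulatory Certificate required.
6. does not sell goods at retail → Retail Authorization not required.
7. operates outdoor seating on a public sidewalk; stores flammable materials → Sidewalk Use Permit required.
8. stores flammable materials; hosts events open to the public → Compliance License required.
9. closes 8:00 PM, at/before 9:00 PM; sells alcoholic beverages → Commercial Registration required.
10. closes 8:00 PM, after 7:00 PM; does not sell goods at retail → Late-Night Permit not required.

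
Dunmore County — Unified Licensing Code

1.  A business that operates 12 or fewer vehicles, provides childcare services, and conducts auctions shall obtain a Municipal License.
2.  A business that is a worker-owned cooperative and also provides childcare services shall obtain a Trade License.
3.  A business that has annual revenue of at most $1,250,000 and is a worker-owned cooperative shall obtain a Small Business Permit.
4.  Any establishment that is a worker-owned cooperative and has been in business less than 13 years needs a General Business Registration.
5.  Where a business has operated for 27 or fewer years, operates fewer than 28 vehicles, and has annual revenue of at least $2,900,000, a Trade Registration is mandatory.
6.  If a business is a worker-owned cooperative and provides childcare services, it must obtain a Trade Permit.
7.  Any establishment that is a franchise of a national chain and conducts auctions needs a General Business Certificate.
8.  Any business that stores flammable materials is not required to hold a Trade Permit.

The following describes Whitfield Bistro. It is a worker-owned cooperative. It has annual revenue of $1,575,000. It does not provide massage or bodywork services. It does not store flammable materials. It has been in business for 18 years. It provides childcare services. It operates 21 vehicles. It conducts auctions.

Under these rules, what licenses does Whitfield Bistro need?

1. vehicles 21 > 12; provides childcare services; conducts auctions → Municipal License not required.
2. is a worker-owned cooperative; provides childcare services → Trade License required.
3. revenue $1,575,000 > $1,250,000; is a worker-owned cooperative → Small Business Permit not required.
4. is a worker-owned cooperative; years in business 18 ≥ 13 → General Business Registration not required.
5. years in business 18 ≤ 27; vehicles 21 < 28; revenue $1,575,000 < $2,900,000 → Trade Registration not required.
6. is a worker-owned cooperative; provides childcare services → Trade Permit required.
7. is a worker-owned cooperative (not: is a franchise of a national chain); conducts auctions → General Business Certificate not required.
8. does not store flammable materials → Trade Permit exemption does not apply.

Trade License, Trade Permit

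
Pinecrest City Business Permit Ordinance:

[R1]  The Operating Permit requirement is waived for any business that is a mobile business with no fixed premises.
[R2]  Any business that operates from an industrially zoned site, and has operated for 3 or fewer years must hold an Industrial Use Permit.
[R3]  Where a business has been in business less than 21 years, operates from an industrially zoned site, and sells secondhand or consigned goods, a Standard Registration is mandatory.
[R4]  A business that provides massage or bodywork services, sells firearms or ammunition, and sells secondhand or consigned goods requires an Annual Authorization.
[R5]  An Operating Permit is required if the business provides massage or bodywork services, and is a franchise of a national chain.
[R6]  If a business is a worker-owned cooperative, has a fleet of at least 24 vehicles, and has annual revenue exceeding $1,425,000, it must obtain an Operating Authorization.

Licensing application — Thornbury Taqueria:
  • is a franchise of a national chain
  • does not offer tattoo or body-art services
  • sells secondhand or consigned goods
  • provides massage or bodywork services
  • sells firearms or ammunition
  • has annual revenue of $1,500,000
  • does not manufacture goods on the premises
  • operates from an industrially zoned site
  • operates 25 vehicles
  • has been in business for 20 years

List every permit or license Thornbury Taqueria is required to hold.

[R1] operates from an industrially zoned site (not: is a mobile business with no fixed premises) → Operating Permit exemption does not apply.
[R2] operates from an industrially zoned site; years in business 20 > 3 → Industrial Use Permit not required.
[R3] years in business 20 < 21; operates from an industrially zoned site; sells secondhand or consigned goods → Standard Registration required.
[R4] provides massage or bodywork services; sells firearms or ammunition; sells secondhand or consigned goods → Annual Authorization required.
[R5] provides massage or bodywork services; is a franchise of a national chain → Operating Permit required.
[R6] is a franchise of a national chain (not: is a worker-owned cooperative); vehicles 25 ≥ 24; revenue $1,500,000 > $1,425,000 → Operating Authorization not required.

Annual Authorization, Operating Permit, Standard Registration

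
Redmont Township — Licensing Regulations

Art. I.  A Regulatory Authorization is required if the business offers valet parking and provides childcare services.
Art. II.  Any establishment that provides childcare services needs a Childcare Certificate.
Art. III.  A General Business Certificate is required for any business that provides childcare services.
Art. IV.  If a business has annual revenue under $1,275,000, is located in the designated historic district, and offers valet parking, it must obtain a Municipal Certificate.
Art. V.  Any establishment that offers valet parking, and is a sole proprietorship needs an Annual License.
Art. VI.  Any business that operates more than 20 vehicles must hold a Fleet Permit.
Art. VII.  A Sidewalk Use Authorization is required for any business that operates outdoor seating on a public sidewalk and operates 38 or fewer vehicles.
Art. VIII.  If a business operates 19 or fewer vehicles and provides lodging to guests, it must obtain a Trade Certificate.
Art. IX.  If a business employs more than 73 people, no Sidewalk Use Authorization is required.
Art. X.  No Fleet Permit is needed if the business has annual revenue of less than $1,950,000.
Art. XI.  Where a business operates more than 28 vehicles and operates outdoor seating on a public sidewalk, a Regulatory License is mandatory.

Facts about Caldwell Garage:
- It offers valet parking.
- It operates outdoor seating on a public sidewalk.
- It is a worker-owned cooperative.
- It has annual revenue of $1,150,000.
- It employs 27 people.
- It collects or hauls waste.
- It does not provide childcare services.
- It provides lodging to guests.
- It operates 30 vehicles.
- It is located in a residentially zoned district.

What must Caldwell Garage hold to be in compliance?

Regulatory License, Sidewalk Use Authorization

Art. I. offers valet parking; does not provide childcare services → Regulatory Authorization not required.
Art. II. does not provide childcare services → Childcare Certificate not required.
Art. III. does not provide childcare services → General Business Certificate not required.
Art. IV. revenue $1,150,000 < $1,275,000; is located in a residentially zoned district (not: is located in the designated historic district); offers valet parking → Municipal Certificate not required.
Art. V. offers valet parking; is a worker-owned cooperative (not: is a sole proprietorship) → Annual License not required.
Art. VI. vehicles 30 > 20 → Fleet Permit required.
Art. VII. operates outdoor seating on a public sidewalk; vehicles 30 ≤ 38 → Sidewalk Use Authorization required.
Art. VIII. vehicles 30 > 19; provides lodging to guests → Trade Certificate not required.
Art. IX. employees 27 ≤ 73 → Sidewalk Use Authorization exemption does not apply.
Art. X. revenue $1,150,000 < $1,950,000 → exempt from Fleet Permit.
Art. XI. vehicles 30 > 28; operates outdoor seating on a public sidewalk → Regulatory License required.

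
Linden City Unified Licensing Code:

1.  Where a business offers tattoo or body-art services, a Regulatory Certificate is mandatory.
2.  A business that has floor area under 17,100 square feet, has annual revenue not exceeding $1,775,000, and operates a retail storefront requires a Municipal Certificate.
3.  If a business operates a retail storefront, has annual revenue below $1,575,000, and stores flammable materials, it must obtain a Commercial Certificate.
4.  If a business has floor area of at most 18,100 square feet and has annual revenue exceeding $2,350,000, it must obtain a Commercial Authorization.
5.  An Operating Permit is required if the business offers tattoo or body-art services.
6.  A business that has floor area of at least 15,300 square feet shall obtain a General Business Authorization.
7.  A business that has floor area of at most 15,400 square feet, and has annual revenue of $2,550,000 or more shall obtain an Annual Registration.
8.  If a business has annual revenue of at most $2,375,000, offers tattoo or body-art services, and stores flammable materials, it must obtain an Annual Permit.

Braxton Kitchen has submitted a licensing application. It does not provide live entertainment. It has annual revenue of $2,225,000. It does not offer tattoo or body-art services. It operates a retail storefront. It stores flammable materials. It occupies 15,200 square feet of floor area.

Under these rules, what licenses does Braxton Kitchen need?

None

1. does not offer tattoo or body-art services → Regulatory Certificate not required.
2. floor area 15,200 square feet < 17,100 square feet; revenue $2,225,000 > $1,775,000; operates a retail storefront → Municipal Certificate not required.
3. operates a retail storefront; revenue $2,225,000 ≥ $1,575,000; stores flammable materials → Commercial Certificate not required.
4. floor area 15,200 square feet ≤ 18,100 square feet; revenue $2,225,000 ≤ $2,350,000 → Commercial Authorization not required.
5. does not offer tattoo or body-art services → Operating Permit not required.
6. floor area 15,200 square feet < 15,300 square feet → General Business Authorization not required.
7. floor area 15,200 square feet ≤ 15,400 square feet; revenue $2,225,000 < $2,550,000 → Annual Registration not required.
8. revenue $2,225,000 ≤ $2,375,000; does not offer tattoo or body-art services; stores flammable materials → Annual Permit not required.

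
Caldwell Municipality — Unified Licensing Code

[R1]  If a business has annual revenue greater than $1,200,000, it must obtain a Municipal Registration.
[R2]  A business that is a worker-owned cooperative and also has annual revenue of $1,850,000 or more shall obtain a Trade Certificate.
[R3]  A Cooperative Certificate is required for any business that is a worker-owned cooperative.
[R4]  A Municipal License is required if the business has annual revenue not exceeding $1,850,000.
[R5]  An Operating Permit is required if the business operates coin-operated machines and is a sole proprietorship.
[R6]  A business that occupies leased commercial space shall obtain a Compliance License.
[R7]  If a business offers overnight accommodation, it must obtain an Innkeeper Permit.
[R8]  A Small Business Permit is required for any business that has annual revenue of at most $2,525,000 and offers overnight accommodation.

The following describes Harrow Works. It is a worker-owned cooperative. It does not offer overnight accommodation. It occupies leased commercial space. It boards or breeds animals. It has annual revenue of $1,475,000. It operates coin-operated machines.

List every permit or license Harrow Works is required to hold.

Compliance License, Cooperative Certificate, Municipal License, Municipal Registration

[R1] revenue $1,475,000 > $1,200,000 → Municipal Registration required.
[R2] is a worker-owned cooperative; revenue $1,475,000 < $1,850,000 → Trade Certificate not required.
[R3] is a worker-owned cooperative → Cooperative Certificate required.
[R4] revenue $1,475,000 ≤ $1,850,000 → Municipal License required.
[R5] operates coin-operated machines; is a worker-owned cooperative (not: is a sole proprietorship) → Operating Permit not required.
[R6] occupies leased commercial space → Compliance License required.
[R7] does not offer overnight accommodation → Innkeeper Permit not required.
[R8] revenue $1,475,000 ≤ $2,525,000; does not offer overnight accommodation → Small Business Permit not required.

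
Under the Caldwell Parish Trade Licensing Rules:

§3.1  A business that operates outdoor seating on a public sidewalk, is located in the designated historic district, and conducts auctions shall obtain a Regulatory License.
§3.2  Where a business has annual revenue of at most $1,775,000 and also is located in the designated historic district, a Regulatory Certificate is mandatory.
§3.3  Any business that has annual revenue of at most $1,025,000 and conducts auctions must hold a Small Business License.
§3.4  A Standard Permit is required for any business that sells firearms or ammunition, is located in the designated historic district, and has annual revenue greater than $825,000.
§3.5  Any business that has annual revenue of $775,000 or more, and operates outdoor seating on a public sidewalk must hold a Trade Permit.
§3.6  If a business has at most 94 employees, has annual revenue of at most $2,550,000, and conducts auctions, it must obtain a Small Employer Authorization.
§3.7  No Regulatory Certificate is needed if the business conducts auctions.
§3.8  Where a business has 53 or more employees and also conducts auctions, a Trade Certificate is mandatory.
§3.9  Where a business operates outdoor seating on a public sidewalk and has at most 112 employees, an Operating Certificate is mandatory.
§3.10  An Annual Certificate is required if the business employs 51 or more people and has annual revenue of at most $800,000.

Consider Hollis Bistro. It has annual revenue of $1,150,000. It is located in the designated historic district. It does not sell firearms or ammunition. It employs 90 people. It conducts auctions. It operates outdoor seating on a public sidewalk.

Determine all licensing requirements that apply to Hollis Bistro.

Operating Certificate, Regulatory License, Small Employer Authorization, Trade Certificate, Trade Permit

§3.1 operates outdoor seating on a public sidewalk; is located in the designated historic district; conducts auctions → Regulatory License required.
§3.2 revenue $1,150,000 ≤ $1,775,000; is located in the designated historic district → Regulatory Certificate required.
§3.3 revenue $1,150,000 > $1,025,000; conducts auctions → Small Business License not required.
§3.4 does not sell firearms or ammunition; is located in the designated historic district; revenue $1,150,000 > $825,000 → Standard Permit not required.
§3.5 revenue $1,150,000 ≥ $775,000; operates outdoor seating on a public sidewalk → Trade Permit required.
§3.6 employees 90 ≤ 94; revenue $1,150,000 ≤ $2,550,000; conducts auctions → Small Employer Authorization required.
§3.7 conducts auctions → exempt from Regulatory Certificate.
§3.8 employees 90 ≥ 53; conducts auctions → Trade Certificate required.
§3.9 operates outdoor seating on a public sidewalk; employees 90 ≤ 112 → Operating Certificate required.
§3.10 employees 90 ≥ 51; revenue $1,150,000 > $800,000 → Annual Certificate not required.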